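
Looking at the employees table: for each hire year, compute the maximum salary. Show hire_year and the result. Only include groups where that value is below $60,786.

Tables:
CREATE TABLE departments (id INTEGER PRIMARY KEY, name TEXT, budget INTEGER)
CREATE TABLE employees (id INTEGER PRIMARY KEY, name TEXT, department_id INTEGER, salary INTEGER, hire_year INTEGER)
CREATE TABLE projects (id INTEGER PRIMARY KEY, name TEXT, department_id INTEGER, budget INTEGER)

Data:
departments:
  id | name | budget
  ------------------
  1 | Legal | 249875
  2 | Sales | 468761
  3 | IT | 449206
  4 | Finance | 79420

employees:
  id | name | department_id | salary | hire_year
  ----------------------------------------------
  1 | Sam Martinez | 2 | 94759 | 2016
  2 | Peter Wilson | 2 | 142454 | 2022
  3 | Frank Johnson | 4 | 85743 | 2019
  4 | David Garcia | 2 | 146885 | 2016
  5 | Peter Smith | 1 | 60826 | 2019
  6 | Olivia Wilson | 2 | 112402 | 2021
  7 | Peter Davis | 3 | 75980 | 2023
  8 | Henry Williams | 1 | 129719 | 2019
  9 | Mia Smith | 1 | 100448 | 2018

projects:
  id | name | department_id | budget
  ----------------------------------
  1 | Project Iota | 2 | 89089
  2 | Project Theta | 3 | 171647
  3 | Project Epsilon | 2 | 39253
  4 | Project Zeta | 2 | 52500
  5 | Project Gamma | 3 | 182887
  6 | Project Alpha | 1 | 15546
SELECT hire_year, MAX(salary) AS max_salary FROM employees GROUP BY hire_year HAVING MAX(salary) < 60786

Execution result:
(no rows)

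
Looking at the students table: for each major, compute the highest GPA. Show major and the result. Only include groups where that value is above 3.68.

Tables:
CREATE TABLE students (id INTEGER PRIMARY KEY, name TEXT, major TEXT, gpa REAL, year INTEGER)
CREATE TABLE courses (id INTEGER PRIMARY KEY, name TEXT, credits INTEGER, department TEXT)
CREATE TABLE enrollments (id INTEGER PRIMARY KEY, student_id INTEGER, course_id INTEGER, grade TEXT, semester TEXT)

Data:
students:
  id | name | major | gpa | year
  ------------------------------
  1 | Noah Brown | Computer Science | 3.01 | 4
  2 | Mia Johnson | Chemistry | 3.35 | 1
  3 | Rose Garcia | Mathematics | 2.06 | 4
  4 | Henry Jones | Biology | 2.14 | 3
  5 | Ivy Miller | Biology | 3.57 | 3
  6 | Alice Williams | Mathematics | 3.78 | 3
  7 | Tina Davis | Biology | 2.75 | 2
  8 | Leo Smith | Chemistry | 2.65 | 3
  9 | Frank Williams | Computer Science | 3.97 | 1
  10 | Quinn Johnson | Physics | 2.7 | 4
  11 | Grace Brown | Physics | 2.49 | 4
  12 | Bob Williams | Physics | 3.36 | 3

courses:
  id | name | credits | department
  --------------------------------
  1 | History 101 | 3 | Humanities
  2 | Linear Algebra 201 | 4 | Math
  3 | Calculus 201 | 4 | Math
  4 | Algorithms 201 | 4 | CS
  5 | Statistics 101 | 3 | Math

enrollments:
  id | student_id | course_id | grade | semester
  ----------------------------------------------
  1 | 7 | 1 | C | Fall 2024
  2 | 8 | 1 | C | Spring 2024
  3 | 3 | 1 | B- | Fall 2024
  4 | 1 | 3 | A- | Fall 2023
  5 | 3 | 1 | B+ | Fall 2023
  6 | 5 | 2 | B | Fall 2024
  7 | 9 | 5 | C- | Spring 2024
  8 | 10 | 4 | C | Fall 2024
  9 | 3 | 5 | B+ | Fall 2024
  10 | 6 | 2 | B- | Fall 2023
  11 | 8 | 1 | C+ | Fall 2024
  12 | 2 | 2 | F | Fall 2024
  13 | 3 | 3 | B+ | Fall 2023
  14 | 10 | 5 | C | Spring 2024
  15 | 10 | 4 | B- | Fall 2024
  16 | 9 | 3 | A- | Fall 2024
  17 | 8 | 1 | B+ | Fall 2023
SELECT major, MAX(gpa) AS max_gpa FROM students GROUP BY major HAVING MAX(gpa) > 3.68

Execution result:
major | max_gpa
Computer Science | 3.97
Mathematics | 3.78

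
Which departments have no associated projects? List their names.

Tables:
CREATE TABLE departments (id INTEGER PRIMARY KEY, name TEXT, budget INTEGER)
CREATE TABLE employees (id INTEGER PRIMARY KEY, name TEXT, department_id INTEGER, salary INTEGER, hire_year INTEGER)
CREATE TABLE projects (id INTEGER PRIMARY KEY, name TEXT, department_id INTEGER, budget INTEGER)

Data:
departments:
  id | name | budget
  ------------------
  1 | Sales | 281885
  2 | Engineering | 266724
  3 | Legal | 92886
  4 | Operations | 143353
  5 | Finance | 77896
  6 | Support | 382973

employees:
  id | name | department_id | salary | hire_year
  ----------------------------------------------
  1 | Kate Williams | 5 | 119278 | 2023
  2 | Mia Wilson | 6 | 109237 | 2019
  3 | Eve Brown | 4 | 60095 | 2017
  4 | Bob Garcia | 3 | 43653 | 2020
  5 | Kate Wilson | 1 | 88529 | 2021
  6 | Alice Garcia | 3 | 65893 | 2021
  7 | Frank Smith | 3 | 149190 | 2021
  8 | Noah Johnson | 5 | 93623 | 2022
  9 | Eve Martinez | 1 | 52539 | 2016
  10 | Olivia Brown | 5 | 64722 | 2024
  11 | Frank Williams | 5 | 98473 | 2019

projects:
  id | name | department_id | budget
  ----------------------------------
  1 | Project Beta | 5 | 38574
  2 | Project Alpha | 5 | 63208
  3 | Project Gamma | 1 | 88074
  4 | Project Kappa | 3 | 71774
SELECT p.name FROM departments p LEFT JOIN projects c ON c.department_id = p.id WHERE c.id IS NULL

Execution result:
name
Engineering
Operations
Support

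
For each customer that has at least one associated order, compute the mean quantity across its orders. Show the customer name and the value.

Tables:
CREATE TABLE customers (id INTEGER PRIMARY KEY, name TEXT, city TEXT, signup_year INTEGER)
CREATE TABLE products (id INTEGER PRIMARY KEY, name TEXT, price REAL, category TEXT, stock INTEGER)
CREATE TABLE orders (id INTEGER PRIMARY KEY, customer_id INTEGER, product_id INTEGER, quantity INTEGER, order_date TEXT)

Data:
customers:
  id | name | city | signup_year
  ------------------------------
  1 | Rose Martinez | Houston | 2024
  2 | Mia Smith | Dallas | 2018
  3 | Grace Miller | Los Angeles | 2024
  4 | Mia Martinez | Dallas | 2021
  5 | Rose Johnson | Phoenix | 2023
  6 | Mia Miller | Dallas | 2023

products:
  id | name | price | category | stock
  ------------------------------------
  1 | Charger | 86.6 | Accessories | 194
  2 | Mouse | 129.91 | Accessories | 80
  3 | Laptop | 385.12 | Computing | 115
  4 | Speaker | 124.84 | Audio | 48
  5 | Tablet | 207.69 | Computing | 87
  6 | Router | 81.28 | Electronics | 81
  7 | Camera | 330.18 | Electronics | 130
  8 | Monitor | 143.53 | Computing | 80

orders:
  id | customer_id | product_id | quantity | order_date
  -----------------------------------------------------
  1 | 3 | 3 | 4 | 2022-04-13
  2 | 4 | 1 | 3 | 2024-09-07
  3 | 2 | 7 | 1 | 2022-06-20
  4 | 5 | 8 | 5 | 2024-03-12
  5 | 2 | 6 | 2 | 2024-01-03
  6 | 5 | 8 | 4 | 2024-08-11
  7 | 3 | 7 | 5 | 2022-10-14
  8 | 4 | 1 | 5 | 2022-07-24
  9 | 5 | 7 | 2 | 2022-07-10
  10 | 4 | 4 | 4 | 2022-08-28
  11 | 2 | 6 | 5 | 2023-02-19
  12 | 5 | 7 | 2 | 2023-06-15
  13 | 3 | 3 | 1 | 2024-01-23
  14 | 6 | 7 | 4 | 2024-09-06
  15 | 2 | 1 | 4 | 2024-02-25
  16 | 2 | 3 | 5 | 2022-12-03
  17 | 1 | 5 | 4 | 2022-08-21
SELECT p.name, AVG(c.quantity) AS avg_quantity FROM orders c JOIN customers p ON c.customer_id = p.id GROUP BY p.id, p.name

Execution result:
name | avg_quantity
Rose Martinez | 4.00
Mia Smith | 3.40
Grace Miller | 3.33
Mia Martinez | 4.00
Rose Johnson | 3.25
Mia Miller | 4.00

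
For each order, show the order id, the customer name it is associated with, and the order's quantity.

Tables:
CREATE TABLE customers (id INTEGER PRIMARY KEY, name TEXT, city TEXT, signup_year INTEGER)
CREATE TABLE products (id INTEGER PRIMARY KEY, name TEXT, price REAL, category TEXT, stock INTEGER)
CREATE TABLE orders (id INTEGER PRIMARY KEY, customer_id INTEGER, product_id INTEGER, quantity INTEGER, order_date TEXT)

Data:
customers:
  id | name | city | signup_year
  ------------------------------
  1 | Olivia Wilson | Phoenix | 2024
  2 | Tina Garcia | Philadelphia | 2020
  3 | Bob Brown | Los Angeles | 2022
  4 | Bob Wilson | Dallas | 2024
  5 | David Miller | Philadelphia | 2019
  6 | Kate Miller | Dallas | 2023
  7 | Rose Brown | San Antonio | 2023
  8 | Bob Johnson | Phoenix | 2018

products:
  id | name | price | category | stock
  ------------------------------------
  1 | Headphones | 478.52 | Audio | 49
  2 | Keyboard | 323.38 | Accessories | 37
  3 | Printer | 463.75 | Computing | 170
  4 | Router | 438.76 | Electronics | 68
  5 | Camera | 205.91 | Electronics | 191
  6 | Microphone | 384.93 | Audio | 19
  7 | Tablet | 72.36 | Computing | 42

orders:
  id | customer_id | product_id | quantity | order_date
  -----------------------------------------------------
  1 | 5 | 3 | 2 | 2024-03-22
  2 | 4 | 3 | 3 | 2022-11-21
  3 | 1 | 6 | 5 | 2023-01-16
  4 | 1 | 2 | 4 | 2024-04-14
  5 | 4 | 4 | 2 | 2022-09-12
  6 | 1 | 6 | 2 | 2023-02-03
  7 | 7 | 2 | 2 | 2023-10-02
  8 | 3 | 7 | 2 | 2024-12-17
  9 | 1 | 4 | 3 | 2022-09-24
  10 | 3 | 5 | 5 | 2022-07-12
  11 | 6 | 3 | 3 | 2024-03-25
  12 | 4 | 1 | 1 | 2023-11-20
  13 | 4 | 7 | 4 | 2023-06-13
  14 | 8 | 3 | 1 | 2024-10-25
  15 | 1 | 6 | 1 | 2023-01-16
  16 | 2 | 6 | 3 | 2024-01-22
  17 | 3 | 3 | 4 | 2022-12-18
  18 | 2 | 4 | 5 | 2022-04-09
SELECT c.id, p.name AS customer, c.quantity FROM orders c JOIN customers p ON c.customer_id = p.id

Execution result:
id | customer | quantity
1 | David Miller | 2
2 | Bob Wilson | 3
3 | Olivia Wilson | 5
4 | Olivia Wilson | 4
5 | Bob Wilson | 2
6 | Olivia Wilson | 2
7 | Rose Brown | 2
8 | Bob Brown | 2
9 | Olivia Wilson | 3
10 | Bob Brown | 5
11 | Kate Miller | 3
12 | Bob Wilson | 1
13 | Bob Wilson | 4
14 | Bob Johnson | 1
15 | Olivia Wilson | 1
16 | Tina Garcia | 3
17 | Bob Brown | 4
18 | Tina Garcia | 5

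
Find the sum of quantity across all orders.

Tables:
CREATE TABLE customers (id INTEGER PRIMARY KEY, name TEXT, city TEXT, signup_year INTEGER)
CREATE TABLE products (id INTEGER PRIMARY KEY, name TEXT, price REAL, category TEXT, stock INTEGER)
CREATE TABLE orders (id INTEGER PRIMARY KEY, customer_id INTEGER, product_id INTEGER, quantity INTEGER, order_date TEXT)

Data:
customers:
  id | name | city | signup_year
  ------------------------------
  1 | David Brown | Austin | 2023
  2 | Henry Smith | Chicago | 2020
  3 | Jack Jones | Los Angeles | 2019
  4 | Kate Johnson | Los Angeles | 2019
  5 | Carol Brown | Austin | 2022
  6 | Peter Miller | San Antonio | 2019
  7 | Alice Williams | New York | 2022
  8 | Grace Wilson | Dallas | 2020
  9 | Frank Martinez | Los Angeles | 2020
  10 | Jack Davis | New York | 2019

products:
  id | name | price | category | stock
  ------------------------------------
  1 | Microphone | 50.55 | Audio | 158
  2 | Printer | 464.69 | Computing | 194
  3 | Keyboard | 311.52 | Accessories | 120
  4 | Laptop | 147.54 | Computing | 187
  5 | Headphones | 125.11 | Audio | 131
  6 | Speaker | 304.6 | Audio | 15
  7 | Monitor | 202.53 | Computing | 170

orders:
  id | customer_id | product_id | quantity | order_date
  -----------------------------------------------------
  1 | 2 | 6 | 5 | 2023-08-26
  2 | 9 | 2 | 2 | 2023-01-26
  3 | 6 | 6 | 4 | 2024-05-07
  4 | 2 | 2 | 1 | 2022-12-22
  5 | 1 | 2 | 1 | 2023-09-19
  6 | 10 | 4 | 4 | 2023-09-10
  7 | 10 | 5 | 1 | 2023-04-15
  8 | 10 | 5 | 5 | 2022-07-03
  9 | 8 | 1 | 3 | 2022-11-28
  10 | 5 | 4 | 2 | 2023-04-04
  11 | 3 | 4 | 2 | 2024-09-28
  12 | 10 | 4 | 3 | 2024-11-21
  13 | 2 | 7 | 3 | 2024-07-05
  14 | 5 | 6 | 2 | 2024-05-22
SELECT SUM(quantity) FROM orders

Execution result:
38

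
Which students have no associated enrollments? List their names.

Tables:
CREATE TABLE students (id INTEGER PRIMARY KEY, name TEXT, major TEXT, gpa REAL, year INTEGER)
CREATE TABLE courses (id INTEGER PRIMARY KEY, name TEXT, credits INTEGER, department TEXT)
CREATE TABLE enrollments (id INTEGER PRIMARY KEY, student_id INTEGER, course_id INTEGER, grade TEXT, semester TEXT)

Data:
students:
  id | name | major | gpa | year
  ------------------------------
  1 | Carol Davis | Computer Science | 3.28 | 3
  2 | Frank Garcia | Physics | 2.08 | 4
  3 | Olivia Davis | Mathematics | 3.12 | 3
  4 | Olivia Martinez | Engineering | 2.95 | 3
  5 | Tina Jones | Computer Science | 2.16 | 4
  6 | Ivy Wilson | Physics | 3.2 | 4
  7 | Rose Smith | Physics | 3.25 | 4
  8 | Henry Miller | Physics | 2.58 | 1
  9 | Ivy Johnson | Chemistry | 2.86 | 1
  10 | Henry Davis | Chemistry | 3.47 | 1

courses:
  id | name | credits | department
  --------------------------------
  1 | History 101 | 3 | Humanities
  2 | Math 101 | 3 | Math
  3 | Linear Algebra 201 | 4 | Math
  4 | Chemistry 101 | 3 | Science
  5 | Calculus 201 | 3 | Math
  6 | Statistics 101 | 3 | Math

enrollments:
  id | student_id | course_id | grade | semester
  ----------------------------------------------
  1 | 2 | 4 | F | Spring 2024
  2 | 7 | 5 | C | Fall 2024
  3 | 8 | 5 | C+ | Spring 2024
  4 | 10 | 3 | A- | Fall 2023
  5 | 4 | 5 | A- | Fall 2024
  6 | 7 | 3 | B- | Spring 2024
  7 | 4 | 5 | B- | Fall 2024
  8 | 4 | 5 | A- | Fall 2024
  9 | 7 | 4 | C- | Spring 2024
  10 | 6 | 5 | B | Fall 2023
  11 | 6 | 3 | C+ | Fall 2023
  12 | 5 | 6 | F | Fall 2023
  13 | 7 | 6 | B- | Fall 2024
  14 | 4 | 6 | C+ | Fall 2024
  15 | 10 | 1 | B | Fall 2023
SELECT p.name FROM students p LEFT JOIN enrollments c ON c.student_id = p.id WHERE c.id IS NULL

Execution result:
name
Carol Davis
Olivia Davis
Ivy Johnson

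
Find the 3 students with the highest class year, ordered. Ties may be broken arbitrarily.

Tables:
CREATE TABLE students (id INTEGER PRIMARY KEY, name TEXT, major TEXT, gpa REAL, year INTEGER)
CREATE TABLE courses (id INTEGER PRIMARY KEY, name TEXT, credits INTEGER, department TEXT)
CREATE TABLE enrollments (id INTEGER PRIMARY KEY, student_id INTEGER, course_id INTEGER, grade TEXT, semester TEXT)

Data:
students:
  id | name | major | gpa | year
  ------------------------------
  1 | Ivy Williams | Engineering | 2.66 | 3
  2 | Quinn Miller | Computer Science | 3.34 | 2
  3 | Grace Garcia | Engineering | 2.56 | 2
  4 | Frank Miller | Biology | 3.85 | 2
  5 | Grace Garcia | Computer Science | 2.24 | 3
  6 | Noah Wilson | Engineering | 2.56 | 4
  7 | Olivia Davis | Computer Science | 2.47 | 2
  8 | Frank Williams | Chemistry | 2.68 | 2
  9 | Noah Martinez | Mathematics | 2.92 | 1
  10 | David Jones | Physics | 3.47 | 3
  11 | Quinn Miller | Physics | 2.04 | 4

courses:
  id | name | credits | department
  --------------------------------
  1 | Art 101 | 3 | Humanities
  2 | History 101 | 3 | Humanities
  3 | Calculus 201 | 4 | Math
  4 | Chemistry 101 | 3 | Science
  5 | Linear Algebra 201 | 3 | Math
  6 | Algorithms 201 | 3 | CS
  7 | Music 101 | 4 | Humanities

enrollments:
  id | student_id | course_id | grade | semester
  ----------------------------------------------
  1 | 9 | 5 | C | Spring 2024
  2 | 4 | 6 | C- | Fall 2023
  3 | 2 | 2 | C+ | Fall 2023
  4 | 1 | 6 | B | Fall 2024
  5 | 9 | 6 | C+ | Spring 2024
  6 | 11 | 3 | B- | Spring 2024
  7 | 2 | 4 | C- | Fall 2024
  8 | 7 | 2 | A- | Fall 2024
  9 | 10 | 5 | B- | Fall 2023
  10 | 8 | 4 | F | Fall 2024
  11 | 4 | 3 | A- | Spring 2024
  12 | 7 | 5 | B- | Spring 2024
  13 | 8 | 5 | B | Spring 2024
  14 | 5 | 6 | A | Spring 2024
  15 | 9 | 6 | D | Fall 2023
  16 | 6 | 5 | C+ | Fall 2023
SELECT name, year FROM students ORDER BY year DESC LIMIT 3

Execution result:
name | year
Noah Wilson | 4
Quinn Miller | 4
Ivy Williams | 3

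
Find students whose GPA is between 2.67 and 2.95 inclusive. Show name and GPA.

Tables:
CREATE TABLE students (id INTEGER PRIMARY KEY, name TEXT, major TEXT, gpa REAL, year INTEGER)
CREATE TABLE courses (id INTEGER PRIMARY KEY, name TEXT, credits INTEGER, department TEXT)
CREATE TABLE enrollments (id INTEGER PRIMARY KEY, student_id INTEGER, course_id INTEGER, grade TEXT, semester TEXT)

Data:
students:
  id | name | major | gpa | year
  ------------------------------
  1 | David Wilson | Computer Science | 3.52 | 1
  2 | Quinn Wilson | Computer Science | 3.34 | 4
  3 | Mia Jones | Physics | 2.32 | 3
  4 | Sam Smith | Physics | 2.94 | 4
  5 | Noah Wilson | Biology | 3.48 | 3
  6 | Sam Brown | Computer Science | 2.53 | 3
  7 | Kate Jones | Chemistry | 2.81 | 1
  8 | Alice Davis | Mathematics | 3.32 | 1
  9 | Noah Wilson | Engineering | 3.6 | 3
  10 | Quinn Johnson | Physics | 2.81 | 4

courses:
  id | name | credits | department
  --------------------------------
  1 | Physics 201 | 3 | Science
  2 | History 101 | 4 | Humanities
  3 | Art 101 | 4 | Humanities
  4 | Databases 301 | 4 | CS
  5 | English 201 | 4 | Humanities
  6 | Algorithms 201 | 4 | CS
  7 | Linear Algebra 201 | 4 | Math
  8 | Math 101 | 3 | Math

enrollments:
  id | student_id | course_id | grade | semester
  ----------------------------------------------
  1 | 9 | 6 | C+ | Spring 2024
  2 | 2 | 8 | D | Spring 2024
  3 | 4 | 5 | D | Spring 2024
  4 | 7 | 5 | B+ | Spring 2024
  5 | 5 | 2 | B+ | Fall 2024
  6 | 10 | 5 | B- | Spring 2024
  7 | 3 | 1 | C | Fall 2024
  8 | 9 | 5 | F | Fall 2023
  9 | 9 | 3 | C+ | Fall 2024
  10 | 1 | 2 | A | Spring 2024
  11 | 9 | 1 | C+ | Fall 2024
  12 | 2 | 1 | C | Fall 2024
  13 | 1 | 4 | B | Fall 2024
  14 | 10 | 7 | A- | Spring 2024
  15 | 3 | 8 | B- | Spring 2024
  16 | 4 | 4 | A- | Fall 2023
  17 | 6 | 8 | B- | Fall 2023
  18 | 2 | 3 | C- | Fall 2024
SELECT name, gpa FROM students WHERE gpa BETWEEN 2.67 AND 2.95

Execution result:
name | gpa
Sam Smith | 2.94
Kate Jones | 2.81
Quinn Johnson | 2.81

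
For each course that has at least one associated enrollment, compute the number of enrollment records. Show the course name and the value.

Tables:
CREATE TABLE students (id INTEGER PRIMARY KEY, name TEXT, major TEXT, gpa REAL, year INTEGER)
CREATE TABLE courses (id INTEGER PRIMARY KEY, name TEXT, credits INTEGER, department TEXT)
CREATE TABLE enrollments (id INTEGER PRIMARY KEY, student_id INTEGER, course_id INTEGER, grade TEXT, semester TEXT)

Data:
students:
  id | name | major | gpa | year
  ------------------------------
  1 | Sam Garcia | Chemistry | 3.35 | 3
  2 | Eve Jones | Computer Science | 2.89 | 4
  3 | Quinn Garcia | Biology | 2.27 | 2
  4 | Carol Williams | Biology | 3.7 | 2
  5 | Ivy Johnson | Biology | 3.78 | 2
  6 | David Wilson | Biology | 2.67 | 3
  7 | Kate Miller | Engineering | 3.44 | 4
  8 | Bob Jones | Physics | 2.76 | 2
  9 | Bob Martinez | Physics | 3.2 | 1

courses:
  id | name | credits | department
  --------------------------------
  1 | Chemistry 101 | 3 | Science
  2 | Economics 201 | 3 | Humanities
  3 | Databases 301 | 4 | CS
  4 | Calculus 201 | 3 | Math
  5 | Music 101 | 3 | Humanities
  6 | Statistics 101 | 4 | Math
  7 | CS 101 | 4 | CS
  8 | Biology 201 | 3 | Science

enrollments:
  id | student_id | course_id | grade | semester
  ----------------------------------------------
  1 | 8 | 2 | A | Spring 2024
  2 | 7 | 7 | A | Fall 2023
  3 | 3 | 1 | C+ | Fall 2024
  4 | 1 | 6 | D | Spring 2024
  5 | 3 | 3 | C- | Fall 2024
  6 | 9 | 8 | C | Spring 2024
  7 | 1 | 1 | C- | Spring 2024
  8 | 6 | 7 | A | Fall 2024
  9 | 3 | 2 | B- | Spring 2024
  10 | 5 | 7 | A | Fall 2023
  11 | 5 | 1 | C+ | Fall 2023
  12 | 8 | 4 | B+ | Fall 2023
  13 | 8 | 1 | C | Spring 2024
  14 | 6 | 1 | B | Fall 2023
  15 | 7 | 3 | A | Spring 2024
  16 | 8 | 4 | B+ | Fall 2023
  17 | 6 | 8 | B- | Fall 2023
SELECT p.name, COUNT(*) AS n FROM enrollments c JOIN courses p ON c.course_id = p.id GROUP BY p.id, p.name

Execution result:
name | n
Chemistry 101 | 5
Economics 201 | 2
Databases 301 | 2
Calculus 201 | 2
Statistics 101 | 1
CS 101 | 3
Biology 201 | 2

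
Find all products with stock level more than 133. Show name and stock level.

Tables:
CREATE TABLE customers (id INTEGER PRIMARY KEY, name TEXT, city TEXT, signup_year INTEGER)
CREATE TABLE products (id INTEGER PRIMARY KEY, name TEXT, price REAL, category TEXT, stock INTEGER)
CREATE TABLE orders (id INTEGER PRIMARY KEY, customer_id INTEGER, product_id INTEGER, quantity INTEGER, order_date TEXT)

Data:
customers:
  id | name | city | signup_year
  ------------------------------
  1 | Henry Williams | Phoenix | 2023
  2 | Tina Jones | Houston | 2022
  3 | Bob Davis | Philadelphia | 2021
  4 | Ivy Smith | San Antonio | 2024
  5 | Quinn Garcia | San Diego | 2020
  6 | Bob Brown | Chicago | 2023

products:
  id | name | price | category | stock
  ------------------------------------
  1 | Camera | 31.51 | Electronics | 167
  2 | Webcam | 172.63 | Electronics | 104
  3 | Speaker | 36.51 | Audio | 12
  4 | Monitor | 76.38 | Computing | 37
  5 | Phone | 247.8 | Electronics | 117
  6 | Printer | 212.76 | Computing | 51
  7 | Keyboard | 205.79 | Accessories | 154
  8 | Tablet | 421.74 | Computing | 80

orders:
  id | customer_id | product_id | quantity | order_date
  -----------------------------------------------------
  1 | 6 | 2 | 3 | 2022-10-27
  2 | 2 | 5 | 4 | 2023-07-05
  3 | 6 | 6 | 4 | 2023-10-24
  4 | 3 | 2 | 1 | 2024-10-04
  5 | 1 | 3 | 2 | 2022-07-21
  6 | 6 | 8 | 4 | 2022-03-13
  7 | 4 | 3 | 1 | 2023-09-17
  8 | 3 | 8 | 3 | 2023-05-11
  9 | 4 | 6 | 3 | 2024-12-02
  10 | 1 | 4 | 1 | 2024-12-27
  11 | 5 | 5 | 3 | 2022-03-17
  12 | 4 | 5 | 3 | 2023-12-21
SELECT name, stock FROM products WHERE stock > 133

Execution result:
name | stock
Camera | 167
Keyboard | 154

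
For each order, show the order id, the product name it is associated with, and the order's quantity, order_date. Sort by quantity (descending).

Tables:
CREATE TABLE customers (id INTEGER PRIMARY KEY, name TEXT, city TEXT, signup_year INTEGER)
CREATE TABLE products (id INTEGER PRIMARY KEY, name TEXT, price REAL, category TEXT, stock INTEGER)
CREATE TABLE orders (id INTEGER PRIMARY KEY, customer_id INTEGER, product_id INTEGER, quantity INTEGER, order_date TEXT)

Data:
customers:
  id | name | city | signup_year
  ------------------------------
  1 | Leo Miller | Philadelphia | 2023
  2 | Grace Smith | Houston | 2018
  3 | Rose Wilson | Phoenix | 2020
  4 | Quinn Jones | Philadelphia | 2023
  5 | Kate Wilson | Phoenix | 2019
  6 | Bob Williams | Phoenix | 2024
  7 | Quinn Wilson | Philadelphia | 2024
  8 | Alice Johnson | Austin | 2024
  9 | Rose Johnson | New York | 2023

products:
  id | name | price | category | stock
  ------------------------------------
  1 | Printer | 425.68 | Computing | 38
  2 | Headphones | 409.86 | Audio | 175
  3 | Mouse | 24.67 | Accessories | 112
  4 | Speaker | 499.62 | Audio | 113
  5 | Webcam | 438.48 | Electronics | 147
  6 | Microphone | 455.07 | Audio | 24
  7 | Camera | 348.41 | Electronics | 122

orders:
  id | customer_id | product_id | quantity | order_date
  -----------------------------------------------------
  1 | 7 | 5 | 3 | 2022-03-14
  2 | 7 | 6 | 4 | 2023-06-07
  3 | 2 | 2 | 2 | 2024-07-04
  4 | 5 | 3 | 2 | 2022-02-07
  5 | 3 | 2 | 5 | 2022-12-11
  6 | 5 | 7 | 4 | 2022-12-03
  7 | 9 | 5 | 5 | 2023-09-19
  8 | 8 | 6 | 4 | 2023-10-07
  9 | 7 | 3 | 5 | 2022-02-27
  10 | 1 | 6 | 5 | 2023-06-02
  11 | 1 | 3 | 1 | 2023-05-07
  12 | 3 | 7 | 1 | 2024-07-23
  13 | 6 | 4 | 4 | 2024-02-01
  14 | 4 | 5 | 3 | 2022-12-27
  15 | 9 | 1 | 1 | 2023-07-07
SELECT c.id, p.name AS product, c.quantity, c.order_date FROM orders c JOIN products p ON c.product_id = p.id ORDER BY c.quantity DESC

Execution result:
id | product | quantity | order_date
5 | Headphones | 5 | 2022-12-11
7 | Webcam | 5 | 2023-09-19
9 | Mouse | 5 | 2022-02-27
10 | Microphone | 5 | 2023-06-02
2 | Microphone | 4 | 2023-06-07
6 | Camera | 4 | 2022-12-03
8 | Microphone | 4 | 2023-10-07
13 | Speaker | 4 | 2024-02-01
1 | Webcam | 3 | 2022-03-14
14 | Webcam | 3 | 2022-12-27
3 | Headphones | 2 | 2024-07-04
4 | Mouse | 2 | 2022-02-07
11 | Mouse | 1 | 2023-05-07
12 | Camera | 1 | 2024-07-23
15 | Printer | 1 | 2023-07-07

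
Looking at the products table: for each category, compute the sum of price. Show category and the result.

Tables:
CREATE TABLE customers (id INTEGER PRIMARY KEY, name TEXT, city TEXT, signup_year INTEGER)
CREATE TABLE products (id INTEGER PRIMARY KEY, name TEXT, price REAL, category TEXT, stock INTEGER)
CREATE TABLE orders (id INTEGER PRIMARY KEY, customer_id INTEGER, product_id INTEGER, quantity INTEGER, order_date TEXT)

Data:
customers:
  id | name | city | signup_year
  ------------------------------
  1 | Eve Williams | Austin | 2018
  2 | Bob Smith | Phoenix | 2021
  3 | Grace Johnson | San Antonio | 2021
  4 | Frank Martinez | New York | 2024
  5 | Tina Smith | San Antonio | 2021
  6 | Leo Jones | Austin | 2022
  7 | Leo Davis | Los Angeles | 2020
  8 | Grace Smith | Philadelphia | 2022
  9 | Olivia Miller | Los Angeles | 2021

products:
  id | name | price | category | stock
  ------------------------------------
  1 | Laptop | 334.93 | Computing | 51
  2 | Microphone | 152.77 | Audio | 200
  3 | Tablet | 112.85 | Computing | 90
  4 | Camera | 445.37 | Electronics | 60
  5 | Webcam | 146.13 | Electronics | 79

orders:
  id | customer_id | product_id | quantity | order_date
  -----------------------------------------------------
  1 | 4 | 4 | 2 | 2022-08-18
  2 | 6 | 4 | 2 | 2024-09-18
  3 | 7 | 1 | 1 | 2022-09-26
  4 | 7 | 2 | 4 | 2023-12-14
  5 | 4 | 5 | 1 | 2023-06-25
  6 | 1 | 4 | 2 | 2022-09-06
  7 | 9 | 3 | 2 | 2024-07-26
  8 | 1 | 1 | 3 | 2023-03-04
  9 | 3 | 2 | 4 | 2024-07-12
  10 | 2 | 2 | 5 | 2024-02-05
SELECT category, SUM(price) AS sum_price FROM products GROUP BY category

Execution result:
category | sum_price
Audio | 152.77
Computing | 447.78
Electronics | 591.50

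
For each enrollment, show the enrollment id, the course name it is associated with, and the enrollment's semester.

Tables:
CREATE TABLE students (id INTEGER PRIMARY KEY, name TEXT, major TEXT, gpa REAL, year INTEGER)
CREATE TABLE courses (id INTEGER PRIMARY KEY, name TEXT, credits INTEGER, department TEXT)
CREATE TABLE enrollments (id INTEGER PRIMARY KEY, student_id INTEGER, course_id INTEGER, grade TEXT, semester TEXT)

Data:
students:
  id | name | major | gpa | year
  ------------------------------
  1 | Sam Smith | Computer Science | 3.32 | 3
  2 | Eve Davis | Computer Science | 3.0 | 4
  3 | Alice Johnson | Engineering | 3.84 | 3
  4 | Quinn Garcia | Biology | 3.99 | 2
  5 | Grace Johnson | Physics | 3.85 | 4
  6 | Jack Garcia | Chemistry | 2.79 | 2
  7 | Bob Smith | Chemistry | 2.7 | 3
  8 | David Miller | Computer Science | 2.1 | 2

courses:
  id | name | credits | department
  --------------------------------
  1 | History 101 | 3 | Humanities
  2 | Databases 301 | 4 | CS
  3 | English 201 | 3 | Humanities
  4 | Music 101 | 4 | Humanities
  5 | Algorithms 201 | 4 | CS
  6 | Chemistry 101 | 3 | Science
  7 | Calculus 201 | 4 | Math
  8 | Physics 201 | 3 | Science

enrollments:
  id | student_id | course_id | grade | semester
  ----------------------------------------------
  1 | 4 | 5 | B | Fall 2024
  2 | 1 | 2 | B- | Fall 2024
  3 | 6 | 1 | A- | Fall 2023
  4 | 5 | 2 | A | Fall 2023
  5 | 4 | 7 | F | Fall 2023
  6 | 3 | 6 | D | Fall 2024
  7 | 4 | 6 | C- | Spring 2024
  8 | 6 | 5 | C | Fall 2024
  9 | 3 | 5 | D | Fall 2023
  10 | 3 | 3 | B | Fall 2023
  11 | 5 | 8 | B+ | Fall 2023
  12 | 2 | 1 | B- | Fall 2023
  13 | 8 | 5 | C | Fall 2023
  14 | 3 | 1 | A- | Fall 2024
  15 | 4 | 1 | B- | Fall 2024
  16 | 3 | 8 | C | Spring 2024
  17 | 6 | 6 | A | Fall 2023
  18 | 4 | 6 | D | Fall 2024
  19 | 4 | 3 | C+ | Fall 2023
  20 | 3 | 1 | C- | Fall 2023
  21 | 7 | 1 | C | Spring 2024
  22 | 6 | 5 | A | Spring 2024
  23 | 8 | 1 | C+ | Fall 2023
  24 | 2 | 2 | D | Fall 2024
SELECT c.id, p.name AS course, c.semester FROM enrollments c JOIN courses p ON c.course_id = p.id

Execution result:
id | course | semester
1 | Algorithms 201 | Fall 2024
2 | Databases 301 | Fall 2024
3 | History 101 | Fall 2023
4 | Databases 301 | Fall 2023
5 | Calculus 201 | Fall 2023
6 | Chemistry 101 | Fall 2024
7 | Chemistry 101 | Spring 2024
8 | Algorithms 201 | Fall 2024
9 | Algorithms 201 | Fall 2023
10 | English 201 | Fall 2023
11 | Physics 201 | Fall 2023
12 | History 101 | Fall 2023
13 | Algorithms 201 | Fall 2023
14 | History 101 | Fall 2024
15 | History 101 | Fall 2024
16 | Physics 201 | Spring 2024
17 | Chemistry 101 | Fall 2023
18 | Chemistry 101 | Fall 2024
19 | English 201 | Fall 2023
20 | History 101 | Fall 2023
21 | History 101 | Spring 2024
22 | Algorithms 201 | Spring 2024
23 | History 101 | Fall 2023
24 | Databases 301 | Fall 2024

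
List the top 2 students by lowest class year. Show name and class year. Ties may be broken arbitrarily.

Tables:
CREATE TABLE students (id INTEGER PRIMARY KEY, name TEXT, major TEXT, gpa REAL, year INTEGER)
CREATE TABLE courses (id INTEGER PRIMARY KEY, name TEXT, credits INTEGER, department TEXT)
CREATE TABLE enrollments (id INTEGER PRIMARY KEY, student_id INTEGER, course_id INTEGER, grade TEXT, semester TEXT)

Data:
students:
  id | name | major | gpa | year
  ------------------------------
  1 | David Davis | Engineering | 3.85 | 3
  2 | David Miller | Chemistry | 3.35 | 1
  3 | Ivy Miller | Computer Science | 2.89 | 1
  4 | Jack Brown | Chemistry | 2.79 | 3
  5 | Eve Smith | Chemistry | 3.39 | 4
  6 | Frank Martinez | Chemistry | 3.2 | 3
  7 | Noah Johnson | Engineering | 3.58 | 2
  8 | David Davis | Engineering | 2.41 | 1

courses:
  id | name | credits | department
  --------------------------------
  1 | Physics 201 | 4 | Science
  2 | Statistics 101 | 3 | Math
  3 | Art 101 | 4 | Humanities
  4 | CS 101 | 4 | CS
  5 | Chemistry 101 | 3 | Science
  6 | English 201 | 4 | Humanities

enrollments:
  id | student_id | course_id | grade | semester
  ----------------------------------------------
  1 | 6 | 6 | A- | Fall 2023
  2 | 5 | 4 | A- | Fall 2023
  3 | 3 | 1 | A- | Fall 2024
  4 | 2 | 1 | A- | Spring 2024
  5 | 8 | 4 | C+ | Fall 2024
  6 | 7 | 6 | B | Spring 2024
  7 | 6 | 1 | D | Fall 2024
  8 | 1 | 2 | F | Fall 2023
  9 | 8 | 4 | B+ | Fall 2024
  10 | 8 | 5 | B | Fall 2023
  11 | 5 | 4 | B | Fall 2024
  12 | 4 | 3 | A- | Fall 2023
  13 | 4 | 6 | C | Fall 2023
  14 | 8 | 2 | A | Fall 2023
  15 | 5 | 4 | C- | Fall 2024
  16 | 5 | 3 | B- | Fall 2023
SELECT name, year FROM students ORDER BY year ASC LIMIT 2

Execution result:
name | year
David Miller | 1
Ivy Miller | 1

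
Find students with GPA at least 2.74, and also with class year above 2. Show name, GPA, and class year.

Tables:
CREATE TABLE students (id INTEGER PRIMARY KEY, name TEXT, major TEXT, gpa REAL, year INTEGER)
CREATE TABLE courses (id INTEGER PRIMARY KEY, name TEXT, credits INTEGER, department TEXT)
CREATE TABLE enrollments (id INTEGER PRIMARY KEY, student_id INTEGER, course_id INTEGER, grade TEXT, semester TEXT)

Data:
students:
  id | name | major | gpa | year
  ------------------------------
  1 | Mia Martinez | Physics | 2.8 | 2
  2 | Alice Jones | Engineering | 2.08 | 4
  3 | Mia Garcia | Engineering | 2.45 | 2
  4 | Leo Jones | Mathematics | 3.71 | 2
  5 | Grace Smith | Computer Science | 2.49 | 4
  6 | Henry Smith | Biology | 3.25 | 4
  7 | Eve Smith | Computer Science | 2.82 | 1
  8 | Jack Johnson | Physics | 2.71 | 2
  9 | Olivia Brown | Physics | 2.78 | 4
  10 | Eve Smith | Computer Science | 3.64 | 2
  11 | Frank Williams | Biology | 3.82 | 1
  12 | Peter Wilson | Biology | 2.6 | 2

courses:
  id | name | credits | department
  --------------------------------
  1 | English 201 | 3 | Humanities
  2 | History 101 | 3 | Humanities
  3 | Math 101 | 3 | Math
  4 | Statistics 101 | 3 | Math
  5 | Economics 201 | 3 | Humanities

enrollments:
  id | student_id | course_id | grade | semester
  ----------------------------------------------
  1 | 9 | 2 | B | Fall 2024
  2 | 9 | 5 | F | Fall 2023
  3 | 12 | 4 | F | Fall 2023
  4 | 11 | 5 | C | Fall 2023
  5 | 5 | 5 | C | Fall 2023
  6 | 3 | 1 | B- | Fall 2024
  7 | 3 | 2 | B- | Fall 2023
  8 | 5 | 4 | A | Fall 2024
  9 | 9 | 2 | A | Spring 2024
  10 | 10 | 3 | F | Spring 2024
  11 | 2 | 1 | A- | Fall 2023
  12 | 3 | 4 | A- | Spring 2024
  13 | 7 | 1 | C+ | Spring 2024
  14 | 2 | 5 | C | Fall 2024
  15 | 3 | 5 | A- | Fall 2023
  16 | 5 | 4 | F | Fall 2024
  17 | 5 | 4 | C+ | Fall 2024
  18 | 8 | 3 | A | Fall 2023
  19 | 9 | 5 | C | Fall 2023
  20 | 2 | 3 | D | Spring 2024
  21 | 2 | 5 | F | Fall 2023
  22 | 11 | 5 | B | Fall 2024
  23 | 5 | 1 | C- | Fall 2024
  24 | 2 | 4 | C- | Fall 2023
SELECT name, gpa, year FROM students WHERE gpa >= 2.74 AND year > 2

Execution result:
name | gpa | year
Henry Smith | 3.25 | 4
Olivia Brown | 2.78 | 4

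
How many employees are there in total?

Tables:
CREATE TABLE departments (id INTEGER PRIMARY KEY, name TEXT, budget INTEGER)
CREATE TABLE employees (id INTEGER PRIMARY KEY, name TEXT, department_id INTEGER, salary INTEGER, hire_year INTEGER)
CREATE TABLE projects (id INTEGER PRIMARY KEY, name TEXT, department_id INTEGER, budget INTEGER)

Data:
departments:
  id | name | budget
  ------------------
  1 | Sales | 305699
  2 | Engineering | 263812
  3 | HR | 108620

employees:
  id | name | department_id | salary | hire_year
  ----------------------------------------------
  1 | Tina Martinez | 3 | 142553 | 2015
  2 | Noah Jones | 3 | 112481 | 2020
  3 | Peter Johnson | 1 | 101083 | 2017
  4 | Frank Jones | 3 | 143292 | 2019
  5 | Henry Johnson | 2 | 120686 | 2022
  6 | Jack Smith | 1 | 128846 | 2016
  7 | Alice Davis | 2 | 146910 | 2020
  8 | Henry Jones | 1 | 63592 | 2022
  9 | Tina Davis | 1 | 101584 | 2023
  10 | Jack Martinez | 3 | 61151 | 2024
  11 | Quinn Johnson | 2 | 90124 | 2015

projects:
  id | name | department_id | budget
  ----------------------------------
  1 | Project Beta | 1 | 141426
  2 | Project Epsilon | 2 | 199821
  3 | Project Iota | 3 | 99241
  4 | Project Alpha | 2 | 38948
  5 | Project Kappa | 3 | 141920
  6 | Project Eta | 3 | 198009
SELECT COUNT(*) FROM employees

Execution result:
11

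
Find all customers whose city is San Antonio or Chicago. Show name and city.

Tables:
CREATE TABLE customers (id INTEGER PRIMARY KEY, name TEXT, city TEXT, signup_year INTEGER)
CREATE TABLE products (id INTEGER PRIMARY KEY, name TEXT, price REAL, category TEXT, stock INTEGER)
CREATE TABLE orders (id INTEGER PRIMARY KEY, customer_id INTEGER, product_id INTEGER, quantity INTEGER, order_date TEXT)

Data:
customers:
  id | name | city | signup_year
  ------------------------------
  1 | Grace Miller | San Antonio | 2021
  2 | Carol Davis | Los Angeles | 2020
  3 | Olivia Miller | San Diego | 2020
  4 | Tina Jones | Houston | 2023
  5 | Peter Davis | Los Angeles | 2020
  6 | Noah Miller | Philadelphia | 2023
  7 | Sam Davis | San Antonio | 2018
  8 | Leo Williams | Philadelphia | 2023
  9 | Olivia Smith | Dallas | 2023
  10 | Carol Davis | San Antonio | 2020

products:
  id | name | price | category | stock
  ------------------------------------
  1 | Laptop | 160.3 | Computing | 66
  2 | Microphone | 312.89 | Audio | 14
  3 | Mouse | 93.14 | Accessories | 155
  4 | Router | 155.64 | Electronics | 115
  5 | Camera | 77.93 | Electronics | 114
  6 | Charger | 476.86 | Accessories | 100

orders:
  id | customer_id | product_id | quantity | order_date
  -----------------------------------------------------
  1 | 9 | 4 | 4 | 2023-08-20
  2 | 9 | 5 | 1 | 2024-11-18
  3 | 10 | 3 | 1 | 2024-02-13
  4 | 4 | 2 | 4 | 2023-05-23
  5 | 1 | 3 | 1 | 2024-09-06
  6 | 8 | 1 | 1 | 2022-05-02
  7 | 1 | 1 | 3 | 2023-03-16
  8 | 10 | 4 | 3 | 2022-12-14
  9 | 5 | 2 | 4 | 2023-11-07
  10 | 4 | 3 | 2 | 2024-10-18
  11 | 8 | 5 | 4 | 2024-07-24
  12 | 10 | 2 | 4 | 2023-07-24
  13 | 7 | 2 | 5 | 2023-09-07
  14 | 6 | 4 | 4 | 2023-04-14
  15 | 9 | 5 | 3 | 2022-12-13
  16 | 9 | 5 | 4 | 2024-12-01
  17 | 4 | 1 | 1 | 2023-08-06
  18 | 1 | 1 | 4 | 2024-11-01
SELECT name, city FROM customers WHERE city IN ('San Antonio', 'Chicago')

Execution result:
name | city
Grace Miller | San Antonio
Sam Davis | San Antonio
Carol Davis | San Antonio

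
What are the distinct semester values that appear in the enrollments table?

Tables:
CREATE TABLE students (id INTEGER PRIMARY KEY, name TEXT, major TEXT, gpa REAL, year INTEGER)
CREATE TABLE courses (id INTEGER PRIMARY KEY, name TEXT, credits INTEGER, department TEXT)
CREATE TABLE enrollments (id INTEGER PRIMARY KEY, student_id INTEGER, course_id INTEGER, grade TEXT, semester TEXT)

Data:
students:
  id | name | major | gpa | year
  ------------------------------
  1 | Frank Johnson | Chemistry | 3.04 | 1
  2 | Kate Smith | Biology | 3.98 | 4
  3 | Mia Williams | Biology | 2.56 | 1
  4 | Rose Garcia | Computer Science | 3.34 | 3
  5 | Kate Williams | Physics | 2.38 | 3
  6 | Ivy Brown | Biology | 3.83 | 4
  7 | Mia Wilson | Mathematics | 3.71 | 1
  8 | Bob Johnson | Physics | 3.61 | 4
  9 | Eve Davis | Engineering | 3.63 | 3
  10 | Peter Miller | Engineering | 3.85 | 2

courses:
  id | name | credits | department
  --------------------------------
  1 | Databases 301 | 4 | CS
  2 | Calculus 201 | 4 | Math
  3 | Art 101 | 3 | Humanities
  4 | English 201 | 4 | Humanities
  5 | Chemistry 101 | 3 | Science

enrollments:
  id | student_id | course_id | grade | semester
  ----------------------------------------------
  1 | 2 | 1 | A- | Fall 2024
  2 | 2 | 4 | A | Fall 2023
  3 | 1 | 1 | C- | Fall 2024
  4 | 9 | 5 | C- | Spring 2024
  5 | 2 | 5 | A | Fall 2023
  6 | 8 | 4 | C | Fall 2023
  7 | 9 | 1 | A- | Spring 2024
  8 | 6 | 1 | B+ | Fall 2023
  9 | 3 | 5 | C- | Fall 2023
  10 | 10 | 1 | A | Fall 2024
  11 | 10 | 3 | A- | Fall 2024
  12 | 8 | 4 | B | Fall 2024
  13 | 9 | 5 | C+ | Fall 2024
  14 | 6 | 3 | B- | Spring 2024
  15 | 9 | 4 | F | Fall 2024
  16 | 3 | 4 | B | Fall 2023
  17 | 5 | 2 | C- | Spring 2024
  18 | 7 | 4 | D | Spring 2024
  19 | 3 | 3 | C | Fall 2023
SELECT DISTINCT semester FROM enrollments

Execution result:
semester
Fall 2024
Fall 2023
Spring 2024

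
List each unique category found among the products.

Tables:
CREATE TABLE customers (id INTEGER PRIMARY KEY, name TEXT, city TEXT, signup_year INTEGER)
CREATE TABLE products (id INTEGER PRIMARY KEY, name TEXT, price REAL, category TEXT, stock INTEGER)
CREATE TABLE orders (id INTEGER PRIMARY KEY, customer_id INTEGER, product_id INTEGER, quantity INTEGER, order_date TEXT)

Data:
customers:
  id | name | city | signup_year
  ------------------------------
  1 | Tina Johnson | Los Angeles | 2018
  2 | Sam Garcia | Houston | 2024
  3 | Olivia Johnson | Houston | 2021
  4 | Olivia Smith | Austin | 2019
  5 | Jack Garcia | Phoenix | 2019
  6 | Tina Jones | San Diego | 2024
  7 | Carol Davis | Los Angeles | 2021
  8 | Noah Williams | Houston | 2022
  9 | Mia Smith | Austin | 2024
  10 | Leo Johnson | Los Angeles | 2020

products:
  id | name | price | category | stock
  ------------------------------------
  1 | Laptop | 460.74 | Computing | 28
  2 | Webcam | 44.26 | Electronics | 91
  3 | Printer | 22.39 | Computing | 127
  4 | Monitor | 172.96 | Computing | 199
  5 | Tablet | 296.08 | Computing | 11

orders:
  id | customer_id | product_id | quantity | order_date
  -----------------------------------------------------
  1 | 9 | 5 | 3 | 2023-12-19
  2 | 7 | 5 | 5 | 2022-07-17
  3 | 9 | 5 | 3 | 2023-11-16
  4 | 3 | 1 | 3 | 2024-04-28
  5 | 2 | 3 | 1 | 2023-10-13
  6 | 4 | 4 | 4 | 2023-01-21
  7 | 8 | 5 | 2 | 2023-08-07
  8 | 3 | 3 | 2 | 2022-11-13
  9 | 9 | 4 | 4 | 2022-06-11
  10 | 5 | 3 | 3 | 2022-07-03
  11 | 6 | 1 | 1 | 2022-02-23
SELECT DISTINCT category FROM products

Execution result:
category
Computing
Electronics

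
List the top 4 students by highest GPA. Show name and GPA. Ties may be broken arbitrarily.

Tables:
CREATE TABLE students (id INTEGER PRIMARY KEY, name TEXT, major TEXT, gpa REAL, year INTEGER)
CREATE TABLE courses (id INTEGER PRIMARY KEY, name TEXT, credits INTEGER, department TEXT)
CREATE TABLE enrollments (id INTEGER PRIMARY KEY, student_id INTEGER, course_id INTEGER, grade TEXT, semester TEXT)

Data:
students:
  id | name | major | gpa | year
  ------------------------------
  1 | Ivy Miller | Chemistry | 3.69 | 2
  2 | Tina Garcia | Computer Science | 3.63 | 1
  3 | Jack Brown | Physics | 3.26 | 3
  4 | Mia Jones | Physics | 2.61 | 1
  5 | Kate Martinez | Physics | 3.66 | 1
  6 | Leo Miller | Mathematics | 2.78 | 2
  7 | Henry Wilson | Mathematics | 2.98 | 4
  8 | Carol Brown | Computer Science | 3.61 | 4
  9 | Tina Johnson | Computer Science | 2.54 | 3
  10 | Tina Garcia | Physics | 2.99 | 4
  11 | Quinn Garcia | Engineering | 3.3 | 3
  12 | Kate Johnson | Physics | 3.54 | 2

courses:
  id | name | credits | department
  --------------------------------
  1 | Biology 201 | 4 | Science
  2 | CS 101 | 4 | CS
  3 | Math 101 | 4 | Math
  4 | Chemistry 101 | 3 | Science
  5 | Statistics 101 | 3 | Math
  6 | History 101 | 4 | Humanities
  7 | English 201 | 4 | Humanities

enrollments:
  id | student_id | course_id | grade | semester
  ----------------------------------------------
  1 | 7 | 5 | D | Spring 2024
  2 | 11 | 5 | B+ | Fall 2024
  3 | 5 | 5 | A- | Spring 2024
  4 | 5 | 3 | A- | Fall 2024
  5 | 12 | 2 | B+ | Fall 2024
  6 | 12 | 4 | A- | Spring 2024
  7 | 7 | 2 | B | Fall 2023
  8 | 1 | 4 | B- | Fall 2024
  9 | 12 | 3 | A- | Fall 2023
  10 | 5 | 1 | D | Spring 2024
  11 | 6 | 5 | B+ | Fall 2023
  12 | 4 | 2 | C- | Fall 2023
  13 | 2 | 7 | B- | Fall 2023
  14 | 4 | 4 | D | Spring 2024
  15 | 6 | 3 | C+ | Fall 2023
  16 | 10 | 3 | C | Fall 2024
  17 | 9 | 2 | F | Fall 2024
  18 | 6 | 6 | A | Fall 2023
SELECT name, gpa FROM students ORDER BY gpa DESC LIMIT 4

Execution result:
name | gpa
Ivy Miller | 3.69
Kate Martinez | 3.66
Tina Garcia | 3.63
Carol Brown | 3.61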